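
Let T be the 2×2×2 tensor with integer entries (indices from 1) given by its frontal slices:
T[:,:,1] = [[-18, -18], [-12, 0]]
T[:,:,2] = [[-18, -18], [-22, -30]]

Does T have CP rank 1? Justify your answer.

No

The mode-1 unfolding of T (rows indexed by i, columns by (j,k) = (1,1), (1,2), (2,1), (2,2)) is [[-18, -18, -18, -18], [-12, -22, 0, -30]].
There the 2×2 minor on rows i ∈ {1, 2}, columns (j,k) ∈ {(1,1), (1,2)} is det [[-18, -18], [-12, -22]] = 180 ≠ 0, so this unfolding has rank ≥ 2; CP rank is at least every unfolding rank, so rank(T) ≥ 2.
In particular rank(T) ≥ 2 > 1, so T is not rank-1.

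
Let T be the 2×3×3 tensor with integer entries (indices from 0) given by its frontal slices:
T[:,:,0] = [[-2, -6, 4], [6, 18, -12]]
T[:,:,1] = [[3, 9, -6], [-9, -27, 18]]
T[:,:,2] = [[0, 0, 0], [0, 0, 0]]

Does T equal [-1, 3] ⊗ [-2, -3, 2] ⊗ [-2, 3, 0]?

No

Reconstruct entry (0,0,0) from the claimed factors: Σₗ aₗ[0]bₗ[0]cₗ[0] = (-1)·(-2)·(-2) = -4, but T[0,0,0] = -2. The claim is false.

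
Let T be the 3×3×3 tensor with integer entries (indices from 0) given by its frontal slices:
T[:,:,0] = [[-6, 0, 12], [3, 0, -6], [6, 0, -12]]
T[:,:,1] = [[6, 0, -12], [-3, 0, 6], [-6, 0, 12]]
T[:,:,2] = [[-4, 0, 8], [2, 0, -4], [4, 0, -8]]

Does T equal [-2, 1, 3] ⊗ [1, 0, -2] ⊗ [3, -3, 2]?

Reconstruct entry (2,0,0) from the claimed factors: Σₗ aₗ[2]bₗ[0]cₗ[0] = (3)·(1)·(3) = 9, but T[2,0,0] = 6. The claim is false.

No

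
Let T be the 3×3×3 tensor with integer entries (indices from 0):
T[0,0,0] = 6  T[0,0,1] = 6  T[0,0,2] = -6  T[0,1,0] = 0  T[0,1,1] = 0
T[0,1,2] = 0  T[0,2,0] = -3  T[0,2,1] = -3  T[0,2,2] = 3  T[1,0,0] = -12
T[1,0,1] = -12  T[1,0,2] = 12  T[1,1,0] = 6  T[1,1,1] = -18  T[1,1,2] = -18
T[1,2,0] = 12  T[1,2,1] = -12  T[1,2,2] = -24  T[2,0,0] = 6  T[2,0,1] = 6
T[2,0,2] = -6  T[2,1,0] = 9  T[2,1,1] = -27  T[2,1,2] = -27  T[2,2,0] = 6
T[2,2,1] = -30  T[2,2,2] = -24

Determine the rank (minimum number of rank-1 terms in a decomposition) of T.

2

Lower bound: in the mode-2 unfolding of T (rows indexed by j, columns by (i,k)) the 2×2 minor on rows j ∈ {0, 1}, columns (i,k) ∈ {(0,0), (1,0)} is det [[6, -12], [0, 6]] = 36 ≠ 0, so that unfolding has rank ≥ 2 and hence rank(T) ≥ 2 (CP rank is at least every unfolding rank, though it can be larger).
Upper bound: with S_k = T[:,:,k], the two rank-1 terms a₁b₁ᵀ, a₂b₂ᵀ are the rank-1 members of the pencil x·S₀ + y·S₁.
The 2×2 minor of x·S₀ + y·S₁ on rows {0,1}, columns {0,1} is 36·x² − 72·xy − 108·y² = 36·(x − 3·y)(x + y), vanishing at (x:y) = (3:1) and (1:-1).
M₁ = 3·S₀ + S₁ = [[24, 0, -12], [-48, 0, 24], [24, 0, -12]] = 12·[1, -2, 1][2, 0, -1]ᵀ and M₂ = S₀ − S₁ = [[0, 0, 0], [0, 24, 24], [0, 36, 36]] = 12·[0, 2, 3][0, 1, 1]ᵀ, so take a₁ = [1, -2, 1], b₁ = [2, 0, -1], a₂ = [0, 2, 3], b₂ = [0, 1, 1].
Each slice is an integer combination of E₁ = a₁b₁ᵀ and E₂ = a₂b₂ᵀ: S₀ = 3·E₁ + 3·E₂, S₁ = 3·E₁ − 9·E₂, S₂ = −3·E₁ − 9·E₂; reading off coefficients, c₁ = [3, 3, -3] and c₂ = [3, -9, -9].
Hence T = [1, -2, 1] ⊗ [2, 0, -1] ⊗ [3, 3, -3] + [0, 2, 3] ⊗ [0, 1, 1] ⊗ [3, -9, -9], so rank(T) ≤ 2.
These bounds meet, so rank(T) = 2.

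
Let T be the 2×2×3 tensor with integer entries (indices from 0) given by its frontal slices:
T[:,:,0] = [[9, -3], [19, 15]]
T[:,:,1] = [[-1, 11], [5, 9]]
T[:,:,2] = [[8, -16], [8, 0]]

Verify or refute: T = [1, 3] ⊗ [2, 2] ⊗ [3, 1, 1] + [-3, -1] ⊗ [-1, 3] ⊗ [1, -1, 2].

Yes

Reconstruct entrywise from the claimed factors. For example, T[1,0,1] = 5 and Σₗ aₗ[1]bₗ[0]cₗ[1] = (3)·(2)·(1) + (-1)·(-1)·(-1) = 5; checking all 12 entries, every one matches. The claim holds.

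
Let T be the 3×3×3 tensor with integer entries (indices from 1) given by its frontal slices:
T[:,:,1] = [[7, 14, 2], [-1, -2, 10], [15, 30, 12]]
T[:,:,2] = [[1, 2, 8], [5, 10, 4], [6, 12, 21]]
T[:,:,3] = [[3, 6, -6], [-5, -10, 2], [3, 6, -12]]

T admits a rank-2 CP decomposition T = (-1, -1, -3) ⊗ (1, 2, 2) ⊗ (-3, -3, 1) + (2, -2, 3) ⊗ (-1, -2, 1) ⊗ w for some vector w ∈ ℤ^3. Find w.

w = (-2, 1, -2)

Subtract the known terms from T to get the rank-1 residual R = (2, -2, 3) ⊗ (-1, -2, 1) ⊗ w, so R[i,j,k] = a[i]·b[j]·w[k]. Pick indices with nonzero a[1]·b[1] = (2)·(-1) = -2. Only the fibre through (1,1,·) is needed: R[1,1,:] = T[1,1,:] − Σₗ aₗ[1]bₗ[1]cₗ = [7, 1, 3] − (-1)·(1)·(-3, -3, 1) = [4, -2, 4]. Then w[k] = R[1,1,k] / -2 for each k, giving w = [4, -2, 4] / -2 = (-2, 1, -2).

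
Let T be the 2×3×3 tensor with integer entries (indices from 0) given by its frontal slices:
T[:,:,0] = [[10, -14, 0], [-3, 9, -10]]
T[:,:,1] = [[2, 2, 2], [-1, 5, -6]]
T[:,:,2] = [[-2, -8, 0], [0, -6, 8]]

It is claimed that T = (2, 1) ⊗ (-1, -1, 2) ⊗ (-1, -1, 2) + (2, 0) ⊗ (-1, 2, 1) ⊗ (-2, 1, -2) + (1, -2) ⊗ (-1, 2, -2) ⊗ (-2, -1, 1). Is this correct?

Reconstruct entry (0,0,0) from the claimed factors: Σₗ aₗ[0]bₗ[0]cₗ[0] = (2)·(-1)·(-1) + (2)·(-1)·(-2) + (1)·(-1)·(-2) = 8, but T[0,0,0] = 10. The claim is false.

No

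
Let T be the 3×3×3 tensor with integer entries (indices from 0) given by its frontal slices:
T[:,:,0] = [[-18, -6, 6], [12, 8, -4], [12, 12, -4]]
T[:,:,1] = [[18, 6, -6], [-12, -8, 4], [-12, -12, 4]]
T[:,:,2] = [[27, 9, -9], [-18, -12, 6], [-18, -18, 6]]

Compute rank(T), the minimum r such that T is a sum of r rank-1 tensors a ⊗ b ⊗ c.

Lower bound: the mode-1 unfolding of T (rows indexed by i, columns by (j,k) = (0,0), (0,1), (0,2), (1,0), (1,1), (1,2), (2,0), (2,1), (2,2)) is [[-18, 18, 27, -6, 6, 9, 6, -6, -9], [12, -12, -18, 8, -8, -12, -4, 4, 6], [12, -12, -18, 12, -12, -18, -4, 4, 6]].
There the 2×2 minor on rows i ∈ {0, 1}, columns (j,k) ∈ {(0,0), (1,0)} is det [[-18, -6], [12, 8]] = -72 ≠ 0, so this unfolding has rank ≥ 2; CP rank is at least every unfolding rank, so rank(T) ≥ 2. (Flattening ranks never certify an upper bound on CP rank; for that we must actually write T with 2 rank-1 terms.)
Upper bound — finding two terms. Every mode-3 slice of T is a multiple of one matrix: T[:,:,k] = c[k]·M with c = (2, -2, -3) and M = [[-9, -3, 3], [6, 4, -2], [6, 6, -2]] (rows indexed by i, columns by j). So it suffices to write M as a sum of two rank-1 matrices.
The columns of M satisfy (column 0) = −3·(column 2), so splitting by columns, M = (-3, 4, 6)(0, 1, 0)ᵀ + (3, -2, -2)(-3, 0, 1)ᵀ.
Hence T = (-3, 4, 6) ⊗ (0, 1, 0) ⊗ (2, -2, -3) + (3, -2, -2) ⊗ (-3, 0, 1) ⊗ (2, -2, -3), so rank(T) ≤ 2.
These bounds meet, so rank(T) = 2.

2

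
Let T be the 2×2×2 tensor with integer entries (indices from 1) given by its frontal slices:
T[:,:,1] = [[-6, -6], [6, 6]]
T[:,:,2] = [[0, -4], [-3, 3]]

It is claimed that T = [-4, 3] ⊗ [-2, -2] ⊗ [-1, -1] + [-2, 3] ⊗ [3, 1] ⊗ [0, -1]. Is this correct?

No

Reconstruct entry (1,1,1) from the claimed factors: Σₗ aₗ[1]bₗ[1]cₗ[1] = (-4)·(-2)·(-1) + (-2)·(3)·(0) = -8, but T[1,1,1] = -6. The claim is false.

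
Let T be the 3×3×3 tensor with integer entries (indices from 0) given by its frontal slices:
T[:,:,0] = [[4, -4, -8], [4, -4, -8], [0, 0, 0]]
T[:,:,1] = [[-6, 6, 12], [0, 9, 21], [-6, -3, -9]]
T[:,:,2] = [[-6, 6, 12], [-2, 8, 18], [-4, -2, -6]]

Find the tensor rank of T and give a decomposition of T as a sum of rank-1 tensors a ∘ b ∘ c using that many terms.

Lower bound: the mode-1 unfolding of T (rows indexed by i, columns by (j,k) = (0,0), (0,1), (0,2), (1,0), (1,1), (1,2), (2,0), (2,1), (2,2)) is [[4, -6, -6, -4, 6, 6, -8, 12, 12], [4, 0, -2, -4, 9, 8, -8, 21, 18], [0, -6, -4, 0, -3, -2, 0, -9, -6]].
There the 2×2 minor on rows i ∈ {0, 1}, columns (j,k) ∈ {(0,0), (0,1)} is det [[4, -6], [4, 0]] = 24 ≠ 0, so this unfolding has rank ≥ 2; CP rank is at least every unfolding rank, so rank(T) ≥ 2. (Unfolding ranks only ever bound the CP rank from below — rank(T) can be strictly larger than all of them — so the matching upper bound has to come from an explicit 2-term decomposition.)
Upper bound — finding two terms. Write S_k = T[:,:,k] for the frontal slices: S₀ = [[4, -4, -8], [4, -4, -8], [0, 0, 0]], S₁ = [[-6, 6, 12], [0, 9, 21], [-6, -3, -9]], S₂ = [[-6, 6, 12], [-2, 8, 18], [-4, -2, -6]].
If T = a₁ ∘ b₁ ∘ c₁ + a₂ ∘ b₂ ∘ c₂ then each S_k = c₁[k]·a₁b₁ᵀ + c₂[k]·a₂b₂ᵀ. S₀ and S₁ are linearly independent, so a₁b₁ᵀ and a₂b₂ᵀ must span the same plane of matrices: they are the rank-1 matrices of the form x·S₀ + y·S₁.
The 2×2 minor of x·S₀ + y·S₁ on rows {0,1}, columns {0,1} is 36·xy − 54·y² = 18·(2·x − 3·y)(y), vanishing at (x:y) = (3:2) and (1:0).
M₁ = 3·S₀ + 2·S₁ = [[0, 0, 0], [12, 6, 18], [-12, -6, -18]] = 6·[0, 1, -1][2, 1, 3]ᵀ and M₂ = S₀ = [[4, -4, -8], [4, -4, -8], [0, 0, 0]] = 4·[1, 1, 0][1, -1, -2]ᵀ, so take a₁ = [0, 1, -1], b₁ = [2, 1, 3], a₂ = [1, 1, 0], b₂ = [1, -1, -2].
Each slice is an integer combination of E₁ = a₁b₁ᵀ and E₂ = a₂b₂ᵀ: S₀ = 4·E₂, S₁ = 3·E₁ − 6·E₂, S₂ = 2·E₁ − 6·E₂; reading off coefficients, c₁ = [0, 3, 2] and c₂ = [4, -6, -6].
Hence T = [0, 1, -1] ∘ [2, 1, 3] ∘ [0, 3, 2] + [1, 1, 0] ∘ [1, -1, -2] ∘ [4, -6, -6], so rank(T) ≤ 2.
These bounds meet, so rank(T) = 2.

rank(T) = 2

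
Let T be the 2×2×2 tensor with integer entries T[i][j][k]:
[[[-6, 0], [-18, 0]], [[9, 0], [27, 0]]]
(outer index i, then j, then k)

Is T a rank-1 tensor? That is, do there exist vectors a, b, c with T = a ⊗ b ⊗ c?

The mode-1 fibre T[:,0,0] = [-6, 9] gives a = (2, -3) (primitive direction); the mode-2 fibre T[0,:,0] = [-6, -18] gives b = (1, 3); then c[k] = T[0,0,k] / (a[0]·b[0]) = [-6, 0] / 2 = (-3, 0).
Expanding (2, -3) ⊗ (1, 3) ⊗ (-3, 0) reproduces all 8 entries of T, so T = (2, -3) ⊗ (1, 3) ⊗ (-3, 0) and rank(T) ≤ 1.
Equivalently every frontal slice T[:,:,k] is c[k] times the rank-1 matrix (2, -3) ⊗ (1, 3). So T has rank 1 (it is nonzero).

Yes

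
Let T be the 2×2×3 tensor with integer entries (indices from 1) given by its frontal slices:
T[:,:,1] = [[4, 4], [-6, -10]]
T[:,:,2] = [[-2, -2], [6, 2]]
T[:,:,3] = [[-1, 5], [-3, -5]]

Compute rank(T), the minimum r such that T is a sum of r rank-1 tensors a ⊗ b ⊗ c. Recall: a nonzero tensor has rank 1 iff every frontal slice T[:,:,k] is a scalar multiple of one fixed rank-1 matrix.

3

Lower bound: the mode-3 unfolding of T (rows indexed by k, columns by (i,j) = (1,1), (1,2), (2,1), (2,2)) is [[4, 4, -6, -10], [-2, -2, 6, 2], [-1, 5, -3, -5]].
There the 3×3 minor on rows k ∈ {1, 2, 3}, columns (i,j) ∈ {(1,1), (1,2), (2,1)} is det [[4, 4, -6], [-2, -2, 6], [-1, 5, -3]] = -72 ≠ 0, so this unfolding has rank ≥ 3; CP rank is at least every unfolding rank, so rank(T) ≥ 3. (Unfolding ranks only ever bound the CP rank from below — rank(T) can be strictly larger than all of them — so the matching upper bound has to come from an explicit 3-term decomposition.)
Upper bound: T is a sum of 3 rank-1 terms, T = (1, -2) ⊗ (1, 1) ⊗ (4, -2, 2) + (1, -1) ⊗ (1, -1) ⊗ (-2, -2, -1) + (1, 0) ⊗ (1, -1) ⊗ (2, 2, -2) (one valid choice — decompositions are not unique — normalised so each a, b is primitive with positive first nonzero entry; check it by expanding all entries), so rank(T) ≤ 3.
These bounds meet, so rank(T) = 3.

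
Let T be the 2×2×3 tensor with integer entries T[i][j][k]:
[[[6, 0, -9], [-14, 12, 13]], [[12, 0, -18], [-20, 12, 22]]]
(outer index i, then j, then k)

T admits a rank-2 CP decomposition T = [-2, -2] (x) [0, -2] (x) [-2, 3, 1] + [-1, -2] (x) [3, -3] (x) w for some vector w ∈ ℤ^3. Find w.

w = [-2, 0, 3]

Subtract the known terms from T to get the rank-1 residual R = [-1, -2] (x) [3, -3] (x) w, so R[i,j,k] = a[i]·b[j]·w[k]. Pick indices with nonzero a[0]·b[0] = (-1)·(3) = -3. Only the fibre through (0,0,·) is needed: R[0,0,:] = T[0,0,:] − Σₗ aₗ[0]bₗ[0]cₗ = [6, 0, -9] − (-2)·(0)·[-2, 3, 1] = [6, 0, -9]. Then w[k] = R[0,0,k] / -3 for each k, giving w = [6, 0, -9] / -3 = [-2, 0, 3].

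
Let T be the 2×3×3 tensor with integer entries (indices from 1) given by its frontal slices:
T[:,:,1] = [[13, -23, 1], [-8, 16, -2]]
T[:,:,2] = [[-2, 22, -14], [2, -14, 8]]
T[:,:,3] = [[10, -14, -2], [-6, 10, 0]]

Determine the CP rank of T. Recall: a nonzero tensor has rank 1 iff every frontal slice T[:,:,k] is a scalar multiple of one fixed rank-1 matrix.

2

Lower bound: the mode-3 unfolding of T (rows indexed by k, columns by (i,j) = (1,1), (1,2), (1,3), (2,1), (2,2), (2,3)) is [[13, -23, 1, -8, 16, -2], [-2, 22, -14, 2, -14, 8], [10, -14, -2, -6, 10, 0]].
There the 2×2 minor on rows k ∈ {1, 2}, columns (i,j) ∈ {(1,1), (1,2)} is det [[13, -23], [-2, 22]] = 240 ≠ 0, so this unfolding has rank ≥ 2; CP rank is at least every unfolding rank, so rank(T) ≥ 2. (Flattening ranks never certify an upper bound on CP rank; for that we must actually write T with 2 rank-1 terms.)
Upper bound — finding two terms. Write S_k = T[:,:,k] for the frontal slices: S₁ = [[13, -23, 1], [-8, 16, -2]], S₂ = [[-2, 22, -14], [2, -14, 8]], S₃ = [[10, -14, -2], [-6, 10, 0]].
If T = a₁ ∘ b₁ ∘ c₁ + a₂ ∘ b₂ ∘ c₂ then each S_k = c₁[k]·a₁b₁ᵀ + c₂[k]·a₂b₂ᵀ. S₁ and S₂ are linearly independent, so a₁b₁ᵀ and a₂b₂ᵀ must span the same plane of matrices: they are the rank-1 matrices of the form x·S₁ + y·S₂.
The 2×2 minor of x·S₁ + y·S₂ on rows {1,2}, columns {1,2} is 24·x² + 8·xy − 16·y² = 8·(3·x − 2·y)(x + y), vanishing at (x:y) = (2:3) and (1:-1).
M₁ = 2·S₁ + 3·S₂ = [[20, 20, -40], [-10, -10, 20]] = 10·(2, -1)(1, 1, -2)ᵀ and M₂ = S₁ − S₂ = [[15, -45, 15], [-10, 30, -10]] = 5·(3, -2)(1, -3, 1)ᵀ, so take a₁ = (2, -1), b₁ = (1, 1, -2), a₂ = (3, -2), b₂ = (1, -3, 1).
Each slice is an integer combination of E₁ = a₁b₁ᵀ and E₂ = a₂b₂ᵀ: S₁ = 2·E₁ + 3·E₂, S₂ = 2·E₁ − 2·E₂, S₃ = 2·E₁ + 2·E₂; reading off coefficients, c₁ = (2, 2, 2) and c₂ = (3, -2, 2).
Hence T = (2, -1) ∘ (1, 1, -2) ∘ (2, 2, 2) + (3, -2) ∘ (1, -3, 1) ∘ (3, -2, 2), so rank(T) ≤ 2.
These bounds meet, so rank(T) = 2.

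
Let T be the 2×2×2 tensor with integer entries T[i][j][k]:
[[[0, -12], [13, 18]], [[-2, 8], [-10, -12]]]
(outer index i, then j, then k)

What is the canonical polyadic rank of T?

Lower bound: the mode-2 unfolding of T (rows indexed by j, columns by (i,k) = (0,0), (0,1), (1,0), (1,1)) is [[0, -12, -2, 8], [13, 18, -10, -12]].
There the 2×2 minor on rows j ∈ {0, 1}, columns (i,k) ∈ {(0,0), (0,1)} is det [[0, -12], [13, 18]] = 156 ≠ 0, so this unfolding has rank ≥ 2; CP rank is at least every unfolding rank, so rank(T) ≥ 2. (This is only a lower bound: in general the CP rank may exceed every unfolding rank, so we still need to exhibit 2 rank-1 terms summing to T.)
Upper bound — finding two terms. Write S_k = T[:,:,k] for the frontal slices: S₀ = [[0, 13], [-2, -10]], S₁ = [[-12, 18], [8, -12]].
If T = a₁ ⊗ b₁ ⊗ c₁ + a₂ ⊗ b₂ ⊗ c₂ then each S_k = c₁[k]·a₁b₁ᵀ + c₂[k]·a₂b₂ᵀ. S₀ and S₁ are linearly independent, so a₁b₁ᵀ and a₂b₂ᵀ must span the same plane of matrices: they are the rank-1 matrices of the form x·S₀ + y·S₁.
det(x·S₀ + y·S₁) is 26·x² + 52·xy = 26·(x + 2·y)(x), vanishing at (x:y) = (2:-1) and (0:1).
M₁ = 2·S₀ − S₁ = [[12, 8], [-12, -8]] = 4·(1, -1)(3, 2)ᵀ and M₂ = S₁ = [[-12, 18], [8, -12]] = (-2)·(3, -2)(2, -3)ᵀ, so take a₁ = (1, -1), b₁ = (3, 2), a₂ = (3, -2), b₂ = (2, -3).
Each slice is an integer combination of E₁ = a₁b₁ᵀ and E₂ = a₂b₂ᵀ: S₀ = 2·E₁ − E₂, S₁ = −2·E₂; reading off coefficients, c₁ = (2, 0) and c₂ = (-1, -2).
Hence T = (1, -1) ⊗ (3, 2) ⊗ (2, 0) + (3, -2) ⊗ (2, -3) ⊗ (-1, -2), so rank(T) ≤ 2.
These bounds meet, so rank(T) = 2.

2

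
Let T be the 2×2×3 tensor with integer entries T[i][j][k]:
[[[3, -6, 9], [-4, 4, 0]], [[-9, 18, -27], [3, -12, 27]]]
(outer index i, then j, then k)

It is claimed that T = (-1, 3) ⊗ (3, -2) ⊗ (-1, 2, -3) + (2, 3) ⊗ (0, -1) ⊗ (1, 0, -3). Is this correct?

Reconstruct entrywise from the claimed factors. For example, T[1,1,2] = 27 and Σₗ aₗ[1]bₗ[1]cₗ[2] = (3)·(-2)·(-3) + (3)·(-1)·(-3) = 27; checking all 12 entries, every one matches. The claim holds.

Yes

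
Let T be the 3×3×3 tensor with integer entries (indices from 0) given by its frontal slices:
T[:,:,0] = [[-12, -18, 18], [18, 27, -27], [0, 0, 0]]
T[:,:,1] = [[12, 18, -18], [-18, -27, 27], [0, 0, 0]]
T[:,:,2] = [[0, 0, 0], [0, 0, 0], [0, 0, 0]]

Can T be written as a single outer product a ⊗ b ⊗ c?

Yes

If T = a ⊗ b ⊗ c then every fibre of T is a multiple of the corresponding factor, so read the factors off the fibres through the nonzero entry T[0,0,0] = -12.
The mode-1 fibre T[:,0,0] = [-12, 18, 0] gives a = (2, -3, 0) (primitive direction); the mode-2 fibre T[0,:,0] = [-12, -18, 18] gives b = (2, 3, -3); then c[k] = T[0,0,k] / (a[0]·b[0]) = [-12, 12, 0] / 4 = (-3, 3, 0).
Expanding (2, -3, 0) ⊗ (2, 3, -3) ⊗ (-3, 3, 0) reproduces all 27 entries of T, so T = (2, -3, 0) ⊗ (2, 3, -3) ⊗ (-3, 3, 0) and rank(T) ≤ 1.
Equivalently every frontal slice T[:,:,k] is c[k] times the rank-1 matrix (2, -3, 0) ⊗ (2, 3, -3). So T has rank 1 (it is nonzero).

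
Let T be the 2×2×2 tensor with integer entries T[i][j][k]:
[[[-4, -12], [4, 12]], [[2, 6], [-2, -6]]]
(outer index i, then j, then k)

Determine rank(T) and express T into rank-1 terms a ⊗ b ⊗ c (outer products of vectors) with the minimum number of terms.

Lower bound: T ≠ 0 (e.g. T[0,0,0] = -4), so rank(T) ≥ 1.
Upper bound: if T = a ⊗ b ⊗ c then every fibre of T is a multiple of the corresponding factor, so read the factors off the fibres through the nonzero entry T[0,0,0] = -4.
The mode-1 fibre T[:,0,0] = [-4, 2] gives a = [2, -1] (primitive direction); the mode-2 fibre T[0,:,0] = [-4, 4] gives b = [1, -1]; then c[k] = T[0,0,k] / (a[0]·b[0]) = [-4, -12] / 2 = [-2, -6].
Expanding [2, -1] ⊗ [1, -1] ⊗ [-2, -6] reproduces all 8 entries of T, so T = [2, -1] ⊗ [1, -1] ⊗ [-2, -6] and rank(T) ≤ 1.
These bounds meet, so rank(T) = 1.

rank(T) = 1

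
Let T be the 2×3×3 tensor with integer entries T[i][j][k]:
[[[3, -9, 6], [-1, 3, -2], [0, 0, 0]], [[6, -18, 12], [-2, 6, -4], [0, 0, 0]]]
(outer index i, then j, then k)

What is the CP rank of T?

1

Lower bound: T ≠ 0 (e.g. T[0,0,0] = 3), so rank(T) ≥ 1.
Upper bound: if T = a ⊗ b ⊗ c then every fibre of T is a multiple of the corresponding factor, so read the factors off the fibres through the nonzero entry T[0,0,0] = 3.
The mode-1 fibre T[:,0,0] = [3, 6] gives a = (1, 2) (primitive direction); the mode-2 fibre T[0,:,0] = [3, -1, 0] gives b = (3, -1, 0); then c[k] = T[0,0,k] / (a[0]·b[0]) = [3, -9, 6] / 3 = (1, -3, 2).
Expanding (1, 2) ⊗ (3, -1, 0) ⊗ (1, -3, 2) reproduces all 18 entries of T, so T = (1, 2) ⊗ (3, -1, 0) ⊗ (1, -3, 2) and rank(T) ≤ 1.
These bounds meet, so rank(T) = 1.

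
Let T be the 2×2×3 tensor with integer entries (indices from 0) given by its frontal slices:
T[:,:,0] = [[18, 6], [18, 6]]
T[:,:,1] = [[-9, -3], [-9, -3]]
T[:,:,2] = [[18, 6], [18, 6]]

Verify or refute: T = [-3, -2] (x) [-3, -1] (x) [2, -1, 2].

Reconstruct entry (1,0,0) from the claimed factors: Σₗ aₗ[1]bₗ[0]cₗ[0] = (-2)·(-3)·(2) = 12, but T[1,0,0] = 18. The claim is false.

No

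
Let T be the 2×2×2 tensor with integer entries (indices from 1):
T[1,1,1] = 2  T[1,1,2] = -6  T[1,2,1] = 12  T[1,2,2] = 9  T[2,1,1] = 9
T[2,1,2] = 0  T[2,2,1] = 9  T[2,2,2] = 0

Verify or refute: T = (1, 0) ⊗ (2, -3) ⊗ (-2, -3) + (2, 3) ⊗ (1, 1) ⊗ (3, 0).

Yes

Reconstruct entrywise from the claimed factors. For example, T[2,1,1] = 9 and Σₗ aₗ[2]bₗ[1]cₗ[1] = (0)·(2)·(-2) + (3)·(1)·(3) = 9; checking all 8 entries, every one matches. The claim holds.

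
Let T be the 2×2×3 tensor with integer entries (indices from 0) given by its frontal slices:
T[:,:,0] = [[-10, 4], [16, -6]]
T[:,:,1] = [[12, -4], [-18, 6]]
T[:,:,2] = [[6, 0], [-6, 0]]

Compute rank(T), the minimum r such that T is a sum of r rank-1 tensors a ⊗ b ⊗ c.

Lower bound: the mode-2 unfolding of T (rows indexed by j, columns by (i,k) = (0,0), (0,1), (0,2), (1,0), (1,1), (1,2)) is [[-10, 12, 6, 16, -18, -6], [4, -4, 0, -6, 6, 0]].
There the 2×2 minor on rows j ∈ {0, 1}, columns (i,k) ∈ {(0,0), (0,1)} is det [[-10, 12], [4, -4]] = -8 ≠ 0, so this unfolding has rank ≥ 2; CP rank is at least every unfolding rank, so rank(T) ≥ 2. (This is only a lower bound: in general the CP rank may exceed every unfolding rank, so we still need to exhibit 2 rank-1 terms summing to T.)
Upper bound — finding two terms. Write S_k = T[:,:,k] for the frontal slices: S₀ = [[-10, 4], [16, -6]], S₁ = [[12, -4], [-18, 6]], S₂ = [[6, 0], [-6, 0]].
If T = a₁ ⊗ b₁ ⊗ c₁ + a₂ ⊗ b₂ ⊗ c₂ then each S_k = c₁[k]·a₁b₁ᵀ + c₂[k]·a₂b₂ᵀ. S₀ and S₁ are linearly independent, so a₁b₁ᵀ and a₂b₂ᵀ must span the same plane of matrices: they are the rank-1 matrices of the form x·S₀ + y·S₁.
det(x·S₀ + y·S₁) is −4·x² + 4·xy = (-4)·(x − y)(x), vanishing at (x:y) = (1:1) and (0:1).
M₁ = S₀ + S₁ = [[2, 0], [-2, 0]] = 2·(1, -1)(1, 0)ᵀ and M₂ = S₁ = [[12, -4], [-18, 6]] = 2·(2, -3)(3, -1)ᵀ, so take a₁ = (1, -1), b₁ = (1, 0), a₂ = (2, -3), b₂ = (3, -1).
Each slice is an integer combination of E₁ = a₁b₁ᵀ and E₂ = a₂b₂ᵀ: S₀ = 2·E₁ − 2·E₂, S₁ = 2·E₂, S₂ = 6·E₁; reading off coefficients, c₁ = (2, 0, 6) and c₂ = (-2, 2, 0).
Hence T = (1, -1) ⊗ (1, 0) ⊗ (2, 0, 6) + (2, -3) ⊗ (3, -1) ⊗ (-2, 2, 0), so rank(T) ≤ 2.
These bounds meet, so rank(T) = 2.

2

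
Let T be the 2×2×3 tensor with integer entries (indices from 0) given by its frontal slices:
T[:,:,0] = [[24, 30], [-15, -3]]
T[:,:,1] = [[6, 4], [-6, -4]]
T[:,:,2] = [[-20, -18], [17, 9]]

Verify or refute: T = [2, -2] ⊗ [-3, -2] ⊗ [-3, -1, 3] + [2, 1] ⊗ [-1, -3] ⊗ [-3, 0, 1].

Yes

Reconstruct entrywise from the claimed factors. For example, T[0,1,2] = -18 and Σₗ aₗ[0]bₗ[1]cₗ[2] = (2)·(-2)·(3) + (2)·(-3)·(1) = -18; checking all 12 entries, every one matches. The claim holds.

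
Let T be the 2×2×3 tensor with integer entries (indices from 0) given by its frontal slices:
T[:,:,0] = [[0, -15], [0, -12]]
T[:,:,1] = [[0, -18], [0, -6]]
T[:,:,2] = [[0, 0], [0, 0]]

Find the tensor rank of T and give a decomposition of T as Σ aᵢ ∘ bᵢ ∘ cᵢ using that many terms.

rank(T) = 2

Lower bound: in the mode-1 unfolding of T (rows indexed by i, columns by (j,k)) the 2×2 minor on rows i ∈ {0, 1}, columns (j,k) ∈ {(1,0), (1,1)} is det [[-15, -18], [-12, -6]] = -126 ≠ 0, so that unfolding has rank ≥ 2 and hence rank(T) ≥ 2 (CP rank is at least every unfolding rank, though it can be larger).
Upper bound: T[:,j,:] = b[j]·M for every slice, with b = (0, 1) and M = [[-15, -18, 0], [-12, -6, 0]] (rows i, columns k).
Splitting M by its rows (i = 0, 1), M = (1, 0)(-15, -18, 0)ᵀ + (0, 1)(-12, -6, 0)ᵀ.
Hence T = (1, 0) ∘ (0, 1) ∘ (-15, -18, 0) + (0, 1) ∘ (0, 1) ∘ (-12, -6, 0), so rank(T) ≤ 2.
These bounds meet, so rank(T) = 2.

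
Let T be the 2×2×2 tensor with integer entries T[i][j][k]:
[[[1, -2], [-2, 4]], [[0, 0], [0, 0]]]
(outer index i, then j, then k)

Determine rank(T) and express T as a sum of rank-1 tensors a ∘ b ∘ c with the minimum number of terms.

Lower bound: T ≠ 0 (e.g. T[0,0,0] = 1), so rank(T) ≥ 1.
Upper bound: if T = a ∘ b ∘ c then every fibre of T is a multiple of the corresponding factor, so read the factors off the fibres through the nonzero entry T[0,0,0] = 1.
The mode-1 fibre T[:,0,0] = [1, 0] gives a = [1, 0] (primitive direction); the mode-2 fibre T[0,:,0] = [1, -2] gives b = [1, -2]; then c[k] = T[0,0,k] / (a[0]·b[0]) = [1, -2] / 1 = [1, -2].
Expanding [1, 0] ∘ [1, -2] ∘ [1, -2] reproduces all 8 entries of T, so T = [1, 0] ∘ [1, -2] ∘ [1, -2] and rank(T) ≤ 1.
These bounds meet, so rank(T) = 1.

rank(T) = 1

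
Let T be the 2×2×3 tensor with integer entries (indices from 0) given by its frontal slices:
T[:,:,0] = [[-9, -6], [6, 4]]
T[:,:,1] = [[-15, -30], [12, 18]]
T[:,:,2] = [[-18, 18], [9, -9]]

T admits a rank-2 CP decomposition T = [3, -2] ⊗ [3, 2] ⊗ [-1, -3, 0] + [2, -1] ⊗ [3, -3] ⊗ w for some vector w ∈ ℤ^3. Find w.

Subtract the known terms from T to get the rank-1 residual R = [2, -1] ⊗ [3, -3] ⊗ w, so R[i,j,k] = a[i]·b[j]·w[k]. Pick indices with nonzero a[0]·b[0] = (2)·(3) = 6. Only the fibre through (0,0,·) is needed: R[0,0,:] = T[0,0,:] − Σₗ aₗ[0]bₗ[0]cₗ = [-9, -15, -18] − (3)·(3)·[-1, -3, 0] = [0, 12, -18]. Then w[k] = R[0,0,k] / 6 for each k, giving w = [0, 12, -18] / 6 = [0, 2, -3].

w = [0, 2, -3]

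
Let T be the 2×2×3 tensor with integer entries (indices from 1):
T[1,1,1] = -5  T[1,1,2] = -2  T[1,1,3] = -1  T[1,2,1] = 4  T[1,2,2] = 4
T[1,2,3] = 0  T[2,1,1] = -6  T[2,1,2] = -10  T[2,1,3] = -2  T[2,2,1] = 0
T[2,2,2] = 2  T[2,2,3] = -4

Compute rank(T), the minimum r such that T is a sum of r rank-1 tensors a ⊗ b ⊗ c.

3

Lower bound: in the mode-3 unfolding of T (rows indexed by k, columns by (i,j)) the 3×3 minor on rows k ∈ {1, 2, 3}, columns (i,j) ∈ {(1,1), (1,2), (2,1)} is det [[-5, 4, -6], [-2, 4, -10], [-1, 0, -2]] = 40 ≠ 0, so that unfolding has rank ≥ 3 and hence rank(T) ≥ 3 (CP rank is at least every unfolding rank, though it can be larger).
Upper bound: T is a sum of 3 rank-1 terms, T = [0, 1] ⊗ [1, 1] ⊗ [-4, -2, -4] + [1, -2] ⊗ [1, 0] ⊗ [-1, 2, -1] + [1, 1] ⊗ [1, -1] ⊗ [-4, -4, 0] (written with every a and b primitive with positive leading entry and the scale carried by c; CP decompositions are not unique, and this one is verified by expanding entrywise), so rank(T) ≤ 3.
These bounds meet, so rank(T) = 3.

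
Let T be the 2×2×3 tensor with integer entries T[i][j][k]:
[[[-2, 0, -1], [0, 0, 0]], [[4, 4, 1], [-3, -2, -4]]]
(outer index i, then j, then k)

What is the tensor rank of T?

3

Lower bound: the mode-3 unfolding of T (rows indexed by k, columns by (i,j) = (0,0), (0,1), (1,0), (1,1)) is [[-2, 0, 4, -3], [0, 0, 4, -2], [-1, 0, 1, -4]].
There the 3×3 minor on rows k ∈ {0, 1, 2}, columns (i,j) ∈ {(0,0), (1,0), (1,1)} is det [[-2, 4, -3], [0, 4, -2], [-1, 1, -4]] = 24 ≠ 0, so this unfolding has rank ≥ 3; CP rank is at least every unfolding rank, so rank(T) ≥ 3. (Flattening ranks never certify an upper bound on CP rank; for that we must actually write T with 3 rank-1 terms.)
Upper bound: T is a sum of 3 rank-1 terms, T = (0, 1) (x) (0, 1) (x) (-2, 0, -4) + (0, 1) (x) (2, -1) (x) (1, 2, 0) + (1, -1) (x) (1, 0) (x) (-2, 0, -1) (one valid choice — decompositions are not unique — normalised so each a, b is primitive with positive first nonzero entry; check it by expanding all entries), so rank(T) ≤ 3.
These bounds meet, so rank(T) = 3.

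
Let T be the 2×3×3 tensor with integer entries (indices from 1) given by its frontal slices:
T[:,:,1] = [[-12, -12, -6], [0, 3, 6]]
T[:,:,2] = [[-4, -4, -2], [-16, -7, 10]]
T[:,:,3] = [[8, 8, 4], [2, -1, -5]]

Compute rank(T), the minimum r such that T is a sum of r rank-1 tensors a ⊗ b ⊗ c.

2

Lower bound: the mode-1 unfolding of T (rows indexed by i, columns by (j,k) = (1,1), (1,2), (1,3), (2,1), (2,2), (2,3), (3,1), (3,2), (3,3)) is [[-12, -4, 8, -12, -4, 8, -6, -2, 4], [0, -16, 2, 3, -7, -1, 6, 10, -5]].
There the 2×2 minor on rows i ∈ {1, 2}, columns (j,k) ∈ {(1,1), (1,2)} is det [[-12, -4], [0, -16]] = 192 ≠ 0, so this unfolding has rank ≥ 2; CP rank is at least every unfolding rank, so rank(T) ≥ 2. (Unfolding ranks only ever bound the CP rank from below — rank(T) can be strictly larger than all of them — so the matching upper bound has to come from an explicit 2-term decomposition.)
Upper bound — finding two terms. Write S_k = T[:,:,k] for the frontal slices: S₁ = [[-12, -12, -6], [0, 3, 6]], S₂ = [[-4, -4, -2], [-16, -7, 10]], S₃ = [[8, 8, 4], [2, -1, -5]].
If T = a₁ ⊗ b₁ ⊗ c₁ + a₂ ⊗ b₂ ⊗ c₂ then each S_k = c₁[k]·a₁b₁ᵀ + c₂[k]·a₂b₂ᵀ. S₁ and S₂ are linearly independent, so a₁b₁ᵀ and a₂b₂ᵀ must span the same plane of matrices: they are the rank-1 matrices of the form x·S₁ + y·S₂.
The 2×2 minor of x·S₁ + y·S₂ on rows {1,2}, columns {1,2} is −36·x² − 120·xy − 36·y² = (-12)·(x + 3·y)(3·x + y), vanishing at (x:y) = (3:-1) and (1:-3).
M₁ = 3·S₁ − S₂ = [[-32, -32, -16], [16, 16, 8]] = (-8)·[2, -1][2, 2, 1]ᵀ and M₂ = S₁ − 3·S₂ = [[0, 0, 0], [48, 24, -24]] = 24·[0, 1][2, 1, -1]ᵀ, so take a₁ = [2, -1], b₁ = [2, 2, 1], a₂ = [0, 1], b₂ = [2, 1, -1].
Each slice is an integer combination of E₁ = a₁b₁ᵀ and E₂ = a₂b₂ᵀ: S₁ = −3·E₁ − 3·E₂, S₂ = −E₁ − 9·E₂, S₃ = 2·E₁ + 3·E₂; reading off coefficients, c₁ = [-3, -1, 2] and c₂ = [-3, -9, 3].
Hence T = [2, -1] ⊗ [2, 2, 1] ⊗ [-3, -1, 2] + [0, 1] ⊗ [2, 1, -1] ⊗ [-3, -9, 3], so rank(T) ≤ 2.
These bounds meet, so rank(T) = 2.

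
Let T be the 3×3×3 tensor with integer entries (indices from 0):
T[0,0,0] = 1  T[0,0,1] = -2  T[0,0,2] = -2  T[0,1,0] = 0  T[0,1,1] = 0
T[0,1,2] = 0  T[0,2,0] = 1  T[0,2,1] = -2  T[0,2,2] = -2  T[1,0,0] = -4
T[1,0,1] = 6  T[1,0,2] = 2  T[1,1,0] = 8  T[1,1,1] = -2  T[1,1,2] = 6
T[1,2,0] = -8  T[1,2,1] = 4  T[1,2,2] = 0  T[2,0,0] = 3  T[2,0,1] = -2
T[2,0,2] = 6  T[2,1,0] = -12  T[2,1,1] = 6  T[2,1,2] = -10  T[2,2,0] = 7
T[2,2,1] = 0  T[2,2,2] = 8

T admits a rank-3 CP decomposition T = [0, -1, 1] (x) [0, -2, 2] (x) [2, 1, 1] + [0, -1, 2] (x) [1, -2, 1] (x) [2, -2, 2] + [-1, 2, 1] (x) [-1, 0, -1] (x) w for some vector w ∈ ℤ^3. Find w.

w = [1, -2, -2]

Subtract the known terms from T to get the rank-1 residual R = [-1, 2, 1] (x) [-1, 0, -1] (x) w, so R[i,j,k] = a[i]·b[j]·w[k]. Pick indices with nonzero a[0]·b[0] = (-1)·(-1) = 1. Only the fibre through (0,0,·) is needed: R[0,0,:] = T[0,0,:] − Σₗ aₗ[0]bₗ[0]cₗ = [1, -2, -2] − (0)·(0)·[2, 1, 1] − (0)·(1)·[2, -2, 2] = [1, -2, -2]. Then w[k] = R[0,0,k] / 1 for each k, giving w = [1, -2, -2] / 1 = [1, -2, -2].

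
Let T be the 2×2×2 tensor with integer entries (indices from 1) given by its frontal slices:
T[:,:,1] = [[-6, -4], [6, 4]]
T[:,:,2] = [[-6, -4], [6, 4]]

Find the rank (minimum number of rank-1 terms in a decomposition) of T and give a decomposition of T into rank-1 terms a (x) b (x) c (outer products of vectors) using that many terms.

Lower bound: T ≠ 0 (e.g. T[1,1,1] = -6), so rank(T) ≥ 1.
Upper bound: if T = a (x) b (x) c then every fibre of T is a multiple of the corresponding factor, so read the factors off the fibres through the nonzero entry T[1,1,1] = -6.
The mode-1 fibre T[:,1,1] = [-6, 6] gives a = (1, -1) (primitive direction); the mode-2 fibre T[1,:,1] = [-6, -4] gives b = (3, 2); then c[k] = T[1,1,k] / (a[1]·b[1]) = [-6, -6] / 3 = (-2, -2).
Expanding (1, -1) (x) (3, 2) (x) (-2, -2) reproduces all 8 entries of T, so T = (1, -1) (x) (3, 2) (x) (-2, -2) and rank(T) ≤ 1.
These bounds meet, so rank(T) = 1.

rank(T) = 1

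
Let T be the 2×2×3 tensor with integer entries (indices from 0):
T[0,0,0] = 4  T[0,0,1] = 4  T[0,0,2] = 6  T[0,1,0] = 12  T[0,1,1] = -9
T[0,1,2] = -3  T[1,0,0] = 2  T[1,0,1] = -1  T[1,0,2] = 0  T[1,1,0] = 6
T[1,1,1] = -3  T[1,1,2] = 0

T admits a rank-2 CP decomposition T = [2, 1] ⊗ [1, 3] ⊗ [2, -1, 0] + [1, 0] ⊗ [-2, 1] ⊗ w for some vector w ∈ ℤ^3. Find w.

Subtract the known terms from T to get the rank-1 residual R = [1, 0] ⊗ [-2, 1] ⊗ w, so R[i,j,k] = a[i]·b[j]·w[k]. Pick indices with nonzero a[0]·b[0] = (1)·(-2) = -2. Only the fibre through (0,0,·) is needed: R[0,0,:] = T[0,0,:] − Σₗ aₗ[0]bₗ[0]cₗ = [4, 4, 6] − (2)·(1)·[2, -1, 0] = [0, 6, 6]. Then w[k] = R[0,0,k] / -2 for each k, giving w = [0, 6, 6] / -2 = [0, -3, -3].

w = [0, -3, -3]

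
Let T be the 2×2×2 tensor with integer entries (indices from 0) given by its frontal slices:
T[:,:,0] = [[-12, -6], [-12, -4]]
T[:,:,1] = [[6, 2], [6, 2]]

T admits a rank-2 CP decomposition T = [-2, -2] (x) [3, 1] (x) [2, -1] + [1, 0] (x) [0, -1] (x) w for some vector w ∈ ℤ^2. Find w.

Subtract the known terms from T to get the rank-1 residual R = [1, 0] (x) [0, -1] (x) w, so R[i,j,k] = a[i]·b[j]·w[k]. Pick indices with nonzero a[0]·b[1] = (1)·(-1) = -1. Only the fibre through (0,1,·) is needed: R[0,1,:] = T[0,1,:] − Σₗ aₗ[0]bₗ[1]cₗ = [-6, 2] − (-2)·(1)·[2, -1] = [-2, 0]. Then w[k] = R[0,1,k] / -1 for each k, giving w = [-2, 0] / -1 = [2, 0].

w = [2, 0]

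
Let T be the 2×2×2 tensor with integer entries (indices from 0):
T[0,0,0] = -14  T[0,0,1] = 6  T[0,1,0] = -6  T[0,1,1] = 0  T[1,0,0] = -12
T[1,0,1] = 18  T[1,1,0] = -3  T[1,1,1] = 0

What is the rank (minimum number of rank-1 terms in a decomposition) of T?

2

Lower bound: the mode-1 unfolding of T (rows indexed by i, columns by (j,k) = (0,0), (0,1), (1,0), (1,1)) is [[-14, 6, -6, 0], [-12, 18, -3, 0]].
There the 2×2 minor on rows i ∈ {0, 1}, columns (j,k) ∈ {(0,0), (0,1)} is det [[-14, 6], [-12, 18]] = -180 ≠ 0, so this unfolding has rank ≥ 2; CP rank is at least every unfolding rank, so rank(T) ≥ 2. (Flattening ranks never certify an upper bound on CP rank; for that we must actually write T with 2 rank-1 terms.)
Upper bound — finding two terms. Write S_k = T[:,:,k] for the frontal slices: S₀ = [[-14, -6], [-12, -3]], S₁ = [[6, 0], [18, 0]].
If T = a₁ ⊗ b₁ ⊗ c₁ + a₂ ⊗ b₂ ⊗ c₂ then each S_k = c₁[k]·a₁b₁ᵀ + c₂[k]·a₂b₂ᵀ. S₀ and S₁ are linearly independent, so a₁b₁ᵀ and a₂b₂ᵀ must span the same plane of matrices: they are the rank-1 matrices of the form x·S₀ + y·S₁.
det(x·S₀ + y·S₁) is −30·x² + 90·xy = (-30)·(x − 3·y)(x), vanishing at (x:y) = (3:1) and (0:1).
M₁ = 3·S₀ + S₁ = [[-36, -18], [-18, -9]] = (-9)·(2, 1)(2, 1)ᵀ and M₂ = S₁ = [[6, 0], [18, 0]] = 6·(1, 3)(1, 0)ᵀ, so take a₁ = (2, 1), b₁ = (2, 1), a₂ = (1, 3), b₂ = (1, 0).
Each slice is an integer combination of E₁ = a₁b₁ᵀ and E₂ = a₂b₂ᵀ: S₀ = −3·E₁ − 2·E₂, S₁ = 6·E₂; reading off coefficients, c₁ = (-3, 0) and c₂ = (-2, 6).
Hence T = (2, 1) ⊗ (2, 1) ⊗ (-3, 0) + (1, 3) ⊗ (1, 0) ⊗ (-2, 6), so rank(T) ≤ 2.
These bounds meet, so rank(T) = 2.
Check entry T[0,0,1] = 6: (2)·(2)·(0) + (1)·(1)·(6) = 6.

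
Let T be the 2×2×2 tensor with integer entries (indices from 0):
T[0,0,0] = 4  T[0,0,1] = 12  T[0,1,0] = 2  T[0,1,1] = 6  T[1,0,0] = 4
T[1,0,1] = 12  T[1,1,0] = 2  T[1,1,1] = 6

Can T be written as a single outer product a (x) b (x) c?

If T = a (x) b (x) c then every fibre of T is a multiple of the corresponding factor, so read the factors off the fibres through the nonzero entry T[0,0,0] = 4.
The mode-1 fibre T[:,0,0] = [4, 4] gives a = [1, 1] (primitive direction); the mode-2 fibre T[0,:,0] = [4, 2] gives b = [2, 1]; then c[k] = T[0,0,k] / (a[0]·b[0]) = [4, 12] / 2 = [2, 6].
Expanding [1, 1] (x) [2, 1] (x) [2, 6] reproduces all 8 entries of T, so T = [1, 1] (x) [2, 1] (x) [2, 6] and rank(T) ≤ 1.
Equivalently every frontal slice T[:,:,k] is c[k] times the rank-1 matrix [1, 1] (x) [2, 1]. So T has rank 1 (it is nonzero).

Yes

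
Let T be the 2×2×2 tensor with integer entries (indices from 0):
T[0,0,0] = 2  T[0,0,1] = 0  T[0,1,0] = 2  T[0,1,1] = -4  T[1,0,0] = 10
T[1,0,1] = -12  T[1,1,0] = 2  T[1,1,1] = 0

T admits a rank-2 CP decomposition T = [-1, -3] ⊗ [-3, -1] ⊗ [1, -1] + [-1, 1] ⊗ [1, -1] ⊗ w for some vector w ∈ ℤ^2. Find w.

w = [1, -3]

Subtract the known terms from T to get the rank-1 residual R = [-1, 1] ⊗ [1, -1] ⊗ w, so R[i,j,k] = a[i]·b[j]·w[k]. Pick indices with nonzero a[0]·b[0] = (-1)·(1) = -1. Only the fibre through (0,0,·) is needed: R[0,0,:] = T[0,0,:] − Σₗ aₗ[0]bₗ[0]cₗ = [2, 0] − (-1)·(-3)·[1, -1] = [-1, 3]. Then w[k] = R[0,0,k] / -1 for each k, giving w = [-1, 3] / -1 = [1, -3].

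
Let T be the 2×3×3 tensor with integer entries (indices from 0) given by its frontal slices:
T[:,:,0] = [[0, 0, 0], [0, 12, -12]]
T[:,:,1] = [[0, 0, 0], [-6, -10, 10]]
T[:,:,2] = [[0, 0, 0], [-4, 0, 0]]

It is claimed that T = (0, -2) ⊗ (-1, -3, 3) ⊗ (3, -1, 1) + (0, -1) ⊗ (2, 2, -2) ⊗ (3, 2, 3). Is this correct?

Reconstruct entrywise from the claimed factors. For example, T[0,2,2] = 0 and Σₗ aₗ[0]bₗ[2]cₗ[2] = (0)·(3)·(1) + (0)·(-2)·(3) = 0; checking all 18 entries, every one matches. The claim holds.

Yes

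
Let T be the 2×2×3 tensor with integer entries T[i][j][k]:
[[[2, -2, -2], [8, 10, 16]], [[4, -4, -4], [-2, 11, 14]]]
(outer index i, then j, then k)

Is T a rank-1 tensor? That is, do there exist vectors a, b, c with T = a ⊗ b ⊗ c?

The mode-2 unfolding of T (rows indexed by j, columns by (i,k) = (0,0), (0,1), (0,2), (1,0), (1,1), (1,2)) is [[2, -2, -2, 4, -4, -4], [8, 10, 16, -2, 11, 14]].
There the 2×2 minor on rows j ∈ {0, 1}, columns (i,k) ∈ {(0,0), (0,1)} is det [[2, -2], [8, 10]] = 36 ≠ 0, so this unfolding has rank ≥ 2; CP rank is at least every unfolding rank, so rank(T) ≥ 2.
In particular rank(T) ≥ 2 > 1, so T is not rank-1.

No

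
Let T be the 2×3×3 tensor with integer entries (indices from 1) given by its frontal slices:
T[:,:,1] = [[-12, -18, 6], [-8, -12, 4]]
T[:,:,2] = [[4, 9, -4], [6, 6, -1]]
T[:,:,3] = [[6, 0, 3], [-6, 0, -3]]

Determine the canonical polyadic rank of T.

Lower bound: the mode-3 unfolding of T (rows indexed by k, columns by (i,j) = (1,1), (1,2), (1,3), (2,1), (2,2), (2,3)) is [[-12, -18, 6, -8, -12, 4], [4, 9, -4, 6, 6, -1], [6, 0, 3, -6, 0, -3]].
There the 2×2 minor on rows k ∈ {1, 2}, columns (i,j) ∈ {(1,1), (1,2)} is det [[-12, -18], [4, 9]] = -36 ≠ 0, so this unfolding has rank ≥ 2; CP rank is at least every unfolding rank, so rank(T) ≥ 2. (Flattening ranks never certify an upper bound on CP rank; for that we must actually write T with 2 rank-1 terms.)
Upper bound — finding two terms. Write S_k = T[:,:,k] for the frontal slices: S₁ = [[-12, -18, 6], [-8, -12, 4]], S₂ = [[4, 9, -4], [6, 6, -1]], S₃ = [[6, 0, 3], [-6, 0, -3]].
If T = a₁ ⊗ b₁ ⊗ c₁ + a₂ ⊗ b₂ ⊗ c₂ then each S_k = c₁[k]·a₁b₁ᵀ + c₂[k]·a₂b₂ᵀ. S₁ and S₂ are linearly independent, so a₁b₁ᵀ and a₂b₂ᵀ must span the same plane of matrices: they are the rank-1 matrices of the form x·S₁ + y·S₂.
The 2×2 minor of x·S₁ + y·S₂ on rows {1,2}, columns {1,2} is 60·xy − 30·y² = 30·(2·x − y)(y), vanishing at (x:y) = (1:2) and (1:0).
M₁ = S₁ + 2·S₂ = [[-4, 0, -2], [4, 0, 2]] = (-2)·[1, -1][2, 0, 1]ᵀ and M₂ = S₁ = [[-12, -18, 6], [-8, -12, 4]] = (-2)·[3, 2][2, 3, -1]ᵀ, so take a₁ = [1, -1], b₁ = [2, 0, 1], a₂ = [3, 2], b₂ = [2, 3, -1].
Each slice is an integer combination of E₁ = a₁b₁ᵀ and E₂ = a₂b₂ᵀ: S₁ = −2·E₂, S₂ = −E₁ + E₂, S₃ = 3·E₁; reading off coefficients, c₁ = [0, -1, 3] and c₂ = [-2, 1, 0].
Hence T = [1, -1] ⊗ [2, 0, 1] ⊗ [0, -1, 3] + [3, 2] ⊗ [2, 3, -1] ⊗ [-2, 1, 0], so rank(T) ≤ 2.
These bounds meet, so rank(T) = 2.

2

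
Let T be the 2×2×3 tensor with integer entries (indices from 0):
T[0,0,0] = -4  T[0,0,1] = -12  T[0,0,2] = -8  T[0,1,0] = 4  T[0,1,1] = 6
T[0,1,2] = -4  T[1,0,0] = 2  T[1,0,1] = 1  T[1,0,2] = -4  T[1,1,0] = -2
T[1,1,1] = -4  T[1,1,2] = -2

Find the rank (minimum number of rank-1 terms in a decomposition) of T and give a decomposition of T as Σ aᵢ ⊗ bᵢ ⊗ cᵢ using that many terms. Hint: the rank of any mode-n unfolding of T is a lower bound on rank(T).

Lower bound: the mode-3 unfolding of T (rows indexed by k, columns by (i,j) = (0,0), (0,1), (1,0), (1,1)) is [[-4, 4, 2, -2], [-12, 6, 1, -4], [-8, -4, -4, -2]].
There the 3×3 minor on rows k ∈ {0, 1, 2}, columns (i,j) ∈ {(0,0), (0,1), (1,0)} is det [[-4, 4, 2], [-12, 6, 1], [-8, -4, -4]] = 48 ≠ 0, so this unfolding has rank ≥ 3; CP rank is at least every unfolding rank, so rank(T) ≥ 3. (Flattening ranks never certify an upper bound on CP rank; for that we must actually write T with 3 rank-1 terms.)
Upper bound: T is a sum of 3 rank-1 terms, T = (0, 1) ⊗ (1, -1) ⊗ (0, -1, 0) + (2, -1) ⊗ (1, -1) ⊗ (-2, -4, 0) + (2, 1) ⊗ (2, 1) ⊗ (0, -1, -2) (one valid choice — decompositions are not unique — normalised so each a, b is primitive with positive first nonzero entry; check it by expanding all entries), so rank(T) ≤ 3.
These bounds meet, so rank(T) = 3.

rank(T) = 3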